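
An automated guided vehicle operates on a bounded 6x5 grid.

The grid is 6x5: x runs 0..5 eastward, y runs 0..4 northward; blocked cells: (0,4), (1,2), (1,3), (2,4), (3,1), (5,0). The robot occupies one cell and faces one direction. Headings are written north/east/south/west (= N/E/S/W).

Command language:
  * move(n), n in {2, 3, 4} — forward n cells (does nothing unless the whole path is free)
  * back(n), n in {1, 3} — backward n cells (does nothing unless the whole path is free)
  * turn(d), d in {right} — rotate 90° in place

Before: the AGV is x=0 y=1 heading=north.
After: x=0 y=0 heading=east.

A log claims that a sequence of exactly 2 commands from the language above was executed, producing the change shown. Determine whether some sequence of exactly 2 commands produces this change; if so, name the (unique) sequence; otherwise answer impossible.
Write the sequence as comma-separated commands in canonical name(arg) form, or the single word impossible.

key: position moved to (0,0) AND the heading swung to E — translation plus rotation needed
start: x=0 y=1 heading=north
t=1 back(1) ⇒ x=0 y=0 heading=north
t=2 turn(right) ⇒ x=0 y=0 heading=east
uniquely the one of 36 2-step routes that fits.

back(1), turn(right)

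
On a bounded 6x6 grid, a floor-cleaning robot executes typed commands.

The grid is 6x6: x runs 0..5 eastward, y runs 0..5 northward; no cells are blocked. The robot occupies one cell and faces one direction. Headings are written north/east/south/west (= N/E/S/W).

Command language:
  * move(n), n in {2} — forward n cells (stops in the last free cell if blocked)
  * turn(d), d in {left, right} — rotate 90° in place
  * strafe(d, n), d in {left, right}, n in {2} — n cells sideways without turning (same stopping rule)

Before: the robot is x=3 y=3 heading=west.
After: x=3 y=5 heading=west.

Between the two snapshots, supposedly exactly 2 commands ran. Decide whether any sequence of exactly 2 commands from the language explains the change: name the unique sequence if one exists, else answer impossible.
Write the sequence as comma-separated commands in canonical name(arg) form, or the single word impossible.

key: still facing W at the end — nothing in the sequence rotates
begin: x=3 y=3 heading=west
t=1 strafe(right, 2) ⇒ x=3 y=5 heading=west
t=2 strafe(right, 2) ⇒ x=3 y=5 heading=west
all 25 alternatives checked — unique.

strafe(right, 2), strafe(right, 2)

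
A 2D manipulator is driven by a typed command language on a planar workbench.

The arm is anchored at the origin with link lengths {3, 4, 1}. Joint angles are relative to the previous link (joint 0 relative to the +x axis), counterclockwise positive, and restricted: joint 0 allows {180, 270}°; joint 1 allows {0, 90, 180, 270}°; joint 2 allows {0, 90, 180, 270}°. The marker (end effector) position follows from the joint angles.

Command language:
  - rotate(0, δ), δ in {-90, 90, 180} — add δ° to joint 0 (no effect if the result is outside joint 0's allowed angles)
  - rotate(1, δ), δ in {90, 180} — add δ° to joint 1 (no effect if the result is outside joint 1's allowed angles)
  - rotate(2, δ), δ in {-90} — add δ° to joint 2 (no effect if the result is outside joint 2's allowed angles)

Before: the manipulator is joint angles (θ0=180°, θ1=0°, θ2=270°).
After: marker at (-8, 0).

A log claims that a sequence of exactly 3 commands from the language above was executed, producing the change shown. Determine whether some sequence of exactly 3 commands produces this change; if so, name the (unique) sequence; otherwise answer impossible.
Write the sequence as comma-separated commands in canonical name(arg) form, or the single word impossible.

from: joint angles (θ0=180°, θ1=0°, θ2=270°)
step 1 (rotate(2, -90)): joint angles (θ0=180°, θ1=0°, θ2=180°)
step 2 (rotate(2, -90)): joint angles (θ0=180°, θ1=0°, θ2=90°)
step 3 (rotate(2, -90)): joint angles (θ0=180°, θ1=0°, θ2=0°)
no rival 3-sequence matches.

rotate(2, -90), rotate(2, -90), rotate(2, -90)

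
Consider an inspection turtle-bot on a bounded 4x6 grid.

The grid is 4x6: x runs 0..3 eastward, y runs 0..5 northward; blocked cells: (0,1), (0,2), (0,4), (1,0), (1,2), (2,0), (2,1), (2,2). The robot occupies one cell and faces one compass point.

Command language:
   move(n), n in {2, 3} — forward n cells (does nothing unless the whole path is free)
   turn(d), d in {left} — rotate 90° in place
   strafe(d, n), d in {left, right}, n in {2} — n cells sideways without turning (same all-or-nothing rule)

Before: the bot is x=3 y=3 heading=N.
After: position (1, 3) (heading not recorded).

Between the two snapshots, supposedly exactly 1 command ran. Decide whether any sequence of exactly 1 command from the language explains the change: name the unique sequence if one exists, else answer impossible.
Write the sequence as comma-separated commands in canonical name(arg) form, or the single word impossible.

from: x=3 y=3 heading=N
1. strafe(left, 2) → x=1 y=3 heading=N
all 5 alternatives checked — unique.

strafe(left, 2)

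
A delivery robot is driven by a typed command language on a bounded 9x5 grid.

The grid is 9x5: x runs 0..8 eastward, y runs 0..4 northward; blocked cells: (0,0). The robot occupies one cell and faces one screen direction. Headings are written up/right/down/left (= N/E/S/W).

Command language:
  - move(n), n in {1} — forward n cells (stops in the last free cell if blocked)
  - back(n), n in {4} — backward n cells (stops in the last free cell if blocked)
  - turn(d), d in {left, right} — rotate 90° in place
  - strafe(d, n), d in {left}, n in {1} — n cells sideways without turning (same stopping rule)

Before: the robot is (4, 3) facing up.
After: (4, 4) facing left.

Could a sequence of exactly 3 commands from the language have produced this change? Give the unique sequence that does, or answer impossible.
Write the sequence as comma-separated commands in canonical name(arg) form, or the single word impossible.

move(1), move(1), turn(left)

key: position moved to (4,4) AND the heading swung to W — translation plus rotation needed
start: (4, 3) facing up
1. move(1) → (4, 4) facing up
2. move(1) → (4, 4) facing up
3. turn(left) → (4, 4) facing left
uniquely the one of 125 3-step routes that fits.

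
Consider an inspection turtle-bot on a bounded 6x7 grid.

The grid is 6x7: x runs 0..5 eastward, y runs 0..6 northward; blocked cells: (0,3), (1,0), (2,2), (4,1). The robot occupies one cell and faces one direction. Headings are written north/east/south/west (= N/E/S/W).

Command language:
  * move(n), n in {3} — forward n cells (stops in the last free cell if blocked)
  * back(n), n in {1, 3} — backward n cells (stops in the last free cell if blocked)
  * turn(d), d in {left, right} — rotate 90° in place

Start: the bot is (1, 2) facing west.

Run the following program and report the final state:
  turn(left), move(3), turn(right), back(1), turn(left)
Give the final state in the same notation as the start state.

(2, 1) facing south

start: (1, 2) facing west
[1] after turn(left): (1, 2) facing south
[2] after move(3): (1, 1) facing south
[3] after turn(right): (1, 1) facing west
[4] after back(1): (2, 1) facing west
[5] after turn(left): (2, 1) facing south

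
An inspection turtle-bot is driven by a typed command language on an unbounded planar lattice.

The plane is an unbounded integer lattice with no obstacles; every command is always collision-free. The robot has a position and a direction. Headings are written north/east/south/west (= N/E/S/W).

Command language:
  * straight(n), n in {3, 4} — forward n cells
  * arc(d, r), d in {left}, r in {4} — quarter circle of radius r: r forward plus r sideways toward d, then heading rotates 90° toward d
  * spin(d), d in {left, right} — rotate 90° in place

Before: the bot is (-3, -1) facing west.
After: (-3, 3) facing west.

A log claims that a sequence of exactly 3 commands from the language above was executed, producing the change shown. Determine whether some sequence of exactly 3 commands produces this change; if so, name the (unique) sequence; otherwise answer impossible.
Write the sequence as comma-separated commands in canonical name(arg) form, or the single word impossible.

spin(right), straight(4), spin(left)

key: running spin(left) before spin(right) would end elsewhere — order is forced
from: (-3, -1) facing west
1. spin(right) → (-3, -1) facing north
2. straight(4) → (-3, 3) facing north
3. spin(left) → (-3, 3) facing west
uniquely the one of 125 3-step routes that fits.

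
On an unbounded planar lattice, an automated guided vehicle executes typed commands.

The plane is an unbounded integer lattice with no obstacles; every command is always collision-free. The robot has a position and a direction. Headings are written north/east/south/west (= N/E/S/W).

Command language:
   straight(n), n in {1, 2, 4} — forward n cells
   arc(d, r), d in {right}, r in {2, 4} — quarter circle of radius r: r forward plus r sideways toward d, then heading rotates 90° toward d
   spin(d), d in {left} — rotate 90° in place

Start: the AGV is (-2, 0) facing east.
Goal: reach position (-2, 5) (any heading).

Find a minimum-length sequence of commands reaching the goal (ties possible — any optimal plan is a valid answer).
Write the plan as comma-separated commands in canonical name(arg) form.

start: (-2, 0) facing east
1. spin(left) → (-2, 0) facing north
2. straight(1) → (-2, 1) facing north
3. straight(4) → (-2, 5) facing north
nothing shorter than 3 reaches the goal.

spin(left), straight(1), straight(4)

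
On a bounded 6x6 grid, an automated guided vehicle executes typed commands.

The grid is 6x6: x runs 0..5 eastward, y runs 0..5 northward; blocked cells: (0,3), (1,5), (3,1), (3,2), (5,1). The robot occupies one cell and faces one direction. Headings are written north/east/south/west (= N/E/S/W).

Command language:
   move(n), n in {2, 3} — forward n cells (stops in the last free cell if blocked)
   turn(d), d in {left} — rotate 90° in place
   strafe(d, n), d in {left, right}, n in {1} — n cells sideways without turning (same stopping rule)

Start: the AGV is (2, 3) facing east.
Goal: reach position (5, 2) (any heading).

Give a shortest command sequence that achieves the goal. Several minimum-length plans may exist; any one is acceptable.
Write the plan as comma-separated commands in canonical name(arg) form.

move(3), strafe(right, 1)

begin: (2, 3) facing east
step 1 (move(3)): (5, 3) facing east
step 2 (strafe(right, 1)): (5, 2) facing east
nothing shorter than 2 reaches the goal.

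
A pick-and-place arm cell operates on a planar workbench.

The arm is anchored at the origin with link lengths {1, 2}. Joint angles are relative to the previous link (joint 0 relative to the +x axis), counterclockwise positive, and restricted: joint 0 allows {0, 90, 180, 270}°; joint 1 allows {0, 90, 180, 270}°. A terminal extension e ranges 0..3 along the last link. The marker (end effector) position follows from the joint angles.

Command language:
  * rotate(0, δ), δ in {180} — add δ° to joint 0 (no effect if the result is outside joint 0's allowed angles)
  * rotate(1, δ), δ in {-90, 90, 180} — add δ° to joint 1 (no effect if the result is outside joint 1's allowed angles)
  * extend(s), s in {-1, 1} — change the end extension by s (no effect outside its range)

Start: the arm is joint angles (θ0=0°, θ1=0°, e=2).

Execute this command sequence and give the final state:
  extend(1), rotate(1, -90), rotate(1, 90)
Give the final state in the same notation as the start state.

start: joint angles (θ0=0°, θ1=0°, e=2)
t=1 extend(1) ⇒ joint angles (θ0=0°, θ1=0°, e=3)
t=2 rotate(1, -90) ⇒ joint angles (θ0=0°, θ1=270°, e=3)
t=3 rotate(1, 90) ⇒ joint angles (θ0=0°, θ1=0°, e=3)

joint angles (θ0=0°, θ1=0°, e=3)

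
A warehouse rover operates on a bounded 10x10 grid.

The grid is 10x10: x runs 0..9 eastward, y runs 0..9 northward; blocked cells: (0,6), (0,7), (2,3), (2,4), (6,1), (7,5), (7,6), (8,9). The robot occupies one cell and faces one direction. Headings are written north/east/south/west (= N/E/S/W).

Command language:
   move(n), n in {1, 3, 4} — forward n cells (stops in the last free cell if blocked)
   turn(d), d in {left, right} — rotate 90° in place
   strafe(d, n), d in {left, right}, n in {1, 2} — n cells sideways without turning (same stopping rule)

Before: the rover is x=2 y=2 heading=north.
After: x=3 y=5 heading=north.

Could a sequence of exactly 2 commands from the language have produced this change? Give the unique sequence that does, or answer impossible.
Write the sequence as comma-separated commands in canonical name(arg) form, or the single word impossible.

key: order matters: swapping strafe(right, 1) and move(3) lands elsewhere
begin: x=2 y=2 heading=north
step 1 (strafe(right, 1)): x=3 y=2 heading=north
step 2 (move(3)): x=3 y=5 heading=north
no other 2-command option fits: unique.

strafe(right, 1), move(3)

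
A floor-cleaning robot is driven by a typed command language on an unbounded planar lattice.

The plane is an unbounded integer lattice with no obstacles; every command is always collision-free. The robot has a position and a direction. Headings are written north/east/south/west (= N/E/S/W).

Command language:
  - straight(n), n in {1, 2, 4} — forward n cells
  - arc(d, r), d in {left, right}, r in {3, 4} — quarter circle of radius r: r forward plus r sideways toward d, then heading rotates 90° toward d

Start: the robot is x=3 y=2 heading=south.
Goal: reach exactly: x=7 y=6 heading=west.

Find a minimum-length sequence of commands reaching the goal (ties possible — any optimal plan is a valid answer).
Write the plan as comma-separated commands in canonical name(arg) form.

arc(left, 3), arc(left, 4), arc(left, 3)

initial: x=3 y=2 heading=south
t=1 arc(left, 3) ⇒ x=6 y=-1 heading=east
t=2 arc(left, 4) ⇒ x=10 y=3 heading=north
t=3 arc(left, 3) ⇒ x=7 y=6 heading=west
shorter routes all fall short; 3 is best.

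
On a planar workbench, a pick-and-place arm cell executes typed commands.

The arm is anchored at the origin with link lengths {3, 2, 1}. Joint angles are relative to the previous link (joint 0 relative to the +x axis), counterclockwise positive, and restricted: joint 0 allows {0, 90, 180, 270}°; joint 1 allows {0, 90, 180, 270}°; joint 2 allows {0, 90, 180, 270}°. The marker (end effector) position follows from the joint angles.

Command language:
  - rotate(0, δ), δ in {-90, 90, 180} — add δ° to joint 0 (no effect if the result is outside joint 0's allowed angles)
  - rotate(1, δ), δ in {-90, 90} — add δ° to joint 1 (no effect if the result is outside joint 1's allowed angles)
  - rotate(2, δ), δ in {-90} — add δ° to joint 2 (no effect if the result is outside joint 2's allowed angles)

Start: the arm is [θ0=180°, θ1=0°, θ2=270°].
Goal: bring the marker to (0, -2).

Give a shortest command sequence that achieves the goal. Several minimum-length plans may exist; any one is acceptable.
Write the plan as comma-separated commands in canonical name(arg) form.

rotate(1, -90), rotate(1, -90), rotate(0, 90), rotate(2, -90)

begin: [θ0=180°, θ1=0°, θ2=270°]
1. rotate(1, -90) → [θ0=180°, θ1=270°, θ2=270°]
2. rotate(1, -90) → [θ0=180°, θ1=180°, θ2=270°]
3. rotate(0, 90) → [θ0=270°, θ1=180°, θ2=270°]
4. rotate(2, -90) → [θ0=270°, θ1=180°, θ2=180°]
nothing shorter than 4 reaches the goal.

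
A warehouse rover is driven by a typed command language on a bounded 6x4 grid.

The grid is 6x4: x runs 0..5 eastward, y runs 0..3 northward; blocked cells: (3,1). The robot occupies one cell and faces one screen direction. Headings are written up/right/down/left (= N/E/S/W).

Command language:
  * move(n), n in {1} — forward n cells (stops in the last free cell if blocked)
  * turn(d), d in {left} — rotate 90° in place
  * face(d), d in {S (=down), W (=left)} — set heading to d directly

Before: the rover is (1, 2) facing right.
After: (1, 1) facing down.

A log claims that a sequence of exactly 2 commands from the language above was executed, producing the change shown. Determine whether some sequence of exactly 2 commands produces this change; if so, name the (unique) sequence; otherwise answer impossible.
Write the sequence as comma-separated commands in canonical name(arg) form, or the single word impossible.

face(S), move(1)

key: order matters: swapping face(S) and move(1) lands elsewhere
t0: (1, 2) facing right
t=1 face(S) ⇒ (1, 2) facing down
t=2 move(1) ⇒ (1, 1) facing down
all 16 alternatives checked — unique.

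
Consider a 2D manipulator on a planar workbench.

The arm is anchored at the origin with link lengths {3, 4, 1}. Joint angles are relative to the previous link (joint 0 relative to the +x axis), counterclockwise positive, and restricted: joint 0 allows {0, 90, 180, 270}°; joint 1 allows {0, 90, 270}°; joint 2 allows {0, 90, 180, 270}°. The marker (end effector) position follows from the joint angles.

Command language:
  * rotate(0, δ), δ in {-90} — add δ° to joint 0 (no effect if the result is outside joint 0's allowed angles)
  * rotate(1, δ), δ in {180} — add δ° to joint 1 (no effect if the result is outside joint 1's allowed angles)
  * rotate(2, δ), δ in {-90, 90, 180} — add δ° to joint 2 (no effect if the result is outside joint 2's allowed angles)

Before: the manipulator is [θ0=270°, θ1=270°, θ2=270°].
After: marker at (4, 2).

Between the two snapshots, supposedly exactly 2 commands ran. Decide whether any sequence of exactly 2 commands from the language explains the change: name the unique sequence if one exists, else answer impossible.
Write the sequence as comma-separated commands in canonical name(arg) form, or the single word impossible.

start: [θ0=270°, θ1=270°, θ2=270°]
1. rotate(0, -90) → [θ0=180°, θ1=270°, θ2=270°]
2. rotate(0, -90) → [θ0=90°, θ1=270°, θ2=270°]
no rival 2-sequence matches.

rotate(0, -90), rotate(0, -90)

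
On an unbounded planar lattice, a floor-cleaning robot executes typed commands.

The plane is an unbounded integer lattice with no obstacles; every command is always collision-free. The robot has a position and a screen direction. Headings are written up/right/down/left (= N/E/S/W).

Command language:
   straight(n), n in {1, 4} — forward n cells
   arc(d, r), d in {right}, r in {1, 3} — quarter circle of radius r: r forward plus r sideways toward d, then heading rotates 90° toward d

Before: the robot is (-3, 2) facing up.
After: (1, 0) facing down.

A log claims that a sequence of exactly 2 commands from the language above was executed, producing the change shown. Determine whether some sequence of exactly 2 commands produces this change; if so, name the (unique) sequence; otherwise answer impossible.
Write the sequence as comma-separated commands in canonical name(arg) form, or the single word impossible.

arc(right, 1), arc(right, 3)

key: position moved to (1,0) AND the heading swung to S — translation plus rotation needed
from: (-3, 2) facing up
t=1 arc(right, 1) ⇒ (-2, 3) facing right
t=2 arc(right, 3) ⇒ (1, 0) facing down
no rival 2-sequence matches.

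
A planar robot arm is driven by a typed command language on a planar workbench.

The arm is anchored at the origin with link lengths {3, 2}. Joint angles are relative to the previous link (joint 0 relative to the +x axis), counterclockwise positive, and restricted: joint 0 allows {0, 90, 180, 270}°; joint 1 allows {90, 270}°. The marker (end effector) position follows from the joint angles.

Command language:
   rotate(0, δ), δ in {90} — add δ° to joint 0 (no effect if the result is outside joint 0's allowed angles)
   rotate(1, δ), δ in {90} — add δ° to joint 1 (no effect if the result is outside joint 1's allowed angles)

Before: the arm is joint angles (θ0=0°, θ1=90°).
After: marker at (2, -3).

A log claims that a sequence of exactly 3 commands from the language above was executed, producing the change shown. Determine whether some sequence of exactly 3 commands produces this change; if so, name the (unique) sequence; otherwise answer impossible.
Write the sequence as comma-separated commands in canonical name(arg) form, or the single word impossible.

rotate(0, 90), rotate(0, 90), rotate(0, 90)

begin: joint angles (θ0=0°, θ1=90°)
step 1 (rotate(0, 90)): joint angles (θ0=90°, θ1=90°)
step 2 (rotate(0, 90)): joint angles (θ0=180°, θ1=90°)
step 3 (rotate(0, 90)): joint angles (θ0=270°, θ1=90°)
uniquely the one of 8 3-step routes that fits.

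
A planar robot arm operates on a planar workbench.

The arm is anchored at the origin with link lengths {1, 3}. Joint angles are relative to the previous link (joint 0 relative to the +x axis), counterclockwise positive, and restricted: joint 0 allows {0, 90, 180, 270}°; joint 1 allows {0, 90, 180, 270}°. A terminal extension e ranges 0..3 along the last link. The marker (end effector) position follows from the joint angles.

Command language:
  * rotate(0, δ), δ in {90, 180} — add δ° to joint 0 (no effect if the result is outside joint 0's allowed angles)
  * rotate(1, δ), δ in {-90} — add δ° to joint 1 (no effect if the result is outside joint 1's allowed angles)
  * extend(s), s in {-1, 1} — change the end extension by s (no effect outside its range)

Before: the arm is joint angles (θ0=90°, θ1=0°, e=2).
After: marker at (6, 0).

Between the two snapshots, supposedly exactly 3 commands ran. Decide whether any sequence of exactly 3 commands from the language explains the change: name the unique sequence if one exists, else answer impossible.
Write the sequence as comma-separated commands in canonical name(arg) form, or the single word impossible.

rotate(0, 90), rotate(0, 90), rotate(0, 90)

start: joint angles (θ0=90°, θ1=0°, e=2)
step 1 (rotate(0, 90)): joint angles (θ0=180°, θ1=0°, e=2)
step 2 (rotate(0, 90)): joint angles (θ0=270°, θ1=0°, e=2)
step 3 (rotate(0, 90)): joint angles (θ0=0°, θ1=0°, e=2)
no rival 3-sequence matches.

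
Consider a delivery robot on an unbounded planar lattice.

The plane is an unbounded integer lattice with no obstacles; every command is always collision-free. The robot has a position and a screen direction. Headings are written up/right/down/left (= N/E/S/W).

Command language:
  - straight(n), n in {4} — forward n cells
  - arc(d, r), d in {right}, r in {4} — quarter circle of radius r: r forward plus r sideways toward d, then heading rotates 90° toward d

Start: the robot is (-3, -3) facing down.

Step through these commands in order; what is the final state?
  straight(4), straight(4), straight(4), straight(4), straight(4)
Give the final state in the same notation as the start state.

begin: (-3, -3) facing down
[1] after straight(4): (-3, -7) facing down
[2] after straight(4): (-3, -11) facing down
[3] after straight(4): (-3, -15) facing down
[4] after straight(4): (-3, -19) facing down
[5] after straight(4): (-3, -23) facing down

(-3, -23) facing down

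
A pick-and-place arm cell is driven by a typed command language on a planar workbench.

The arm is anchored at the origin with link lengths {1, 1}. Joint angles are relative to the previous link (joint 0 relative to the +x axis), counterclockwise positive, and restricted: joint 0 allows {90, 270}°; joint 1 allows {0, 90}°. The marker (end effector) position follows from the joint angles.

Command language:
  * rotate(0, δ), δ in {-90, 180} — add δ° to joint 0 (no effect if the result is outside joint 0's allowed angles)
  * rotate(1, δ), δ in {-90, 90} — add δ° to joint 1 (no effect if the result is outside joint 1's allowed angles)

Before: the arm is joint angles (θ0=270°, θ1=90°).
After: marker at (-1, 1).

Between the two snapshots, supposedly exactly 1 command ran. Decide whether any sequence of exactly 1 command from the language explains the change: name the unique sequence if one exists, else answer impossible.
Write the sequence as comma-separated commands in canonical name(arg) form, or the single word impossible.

t0: joint angles (θ0=270°, θ1=90°)
t=1 rotate(0, 180) ⇒ joint angles (θ0=90°, θ1=90°)
no other 1-command option fits: unique.

rotate(0, 180)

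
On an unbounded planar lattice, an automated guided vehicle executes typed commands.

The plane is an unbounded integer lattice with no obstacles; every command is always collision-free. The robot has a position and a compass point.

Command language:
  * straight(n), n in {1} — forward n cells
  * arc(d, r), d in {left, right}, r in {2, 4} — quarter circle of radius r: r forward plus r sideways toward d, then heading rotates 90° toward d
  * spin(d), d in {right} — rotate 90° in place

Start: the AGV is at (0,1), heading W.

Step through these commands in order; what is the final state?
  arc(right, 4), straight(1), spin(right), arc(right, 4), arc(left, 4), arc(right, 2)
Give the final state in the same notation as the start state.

at (6,-4), heading S

begin: at (0,1), heading W
step 1 (arc(right, 4)): at (-4,5), heading N
step 2 (straight(1)): at (-4,6), heading N
step 3 (spin(right)): at (-4,6), heading E
step 4 (arc(right, 4)): at (0,2), heading S
step 5 (arc(left, 4)): at (4,-2), heading E
step 6 (arc(right, 2)): at (6,-4), heading S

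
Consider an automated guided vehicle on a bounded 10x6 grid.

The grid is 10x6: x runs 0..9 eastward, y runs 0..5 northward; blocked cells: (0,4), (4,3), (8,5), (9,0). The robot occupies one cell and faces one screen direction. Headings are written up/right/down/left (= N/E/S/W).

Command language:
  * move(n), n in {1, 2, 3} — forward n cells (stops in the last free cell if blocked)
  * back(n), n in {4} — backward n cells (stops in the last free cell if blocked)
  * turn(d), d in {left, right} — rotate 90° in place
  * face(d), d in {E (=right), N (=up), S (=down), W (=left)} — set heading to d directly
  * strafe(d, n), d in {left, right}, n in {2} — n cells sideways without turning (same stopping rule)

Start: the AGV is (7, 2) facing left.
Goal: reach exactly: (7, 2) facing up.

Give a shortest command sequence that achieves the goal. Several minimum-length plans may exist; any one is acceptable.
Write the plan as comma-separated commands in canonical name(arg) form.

face(N)

from: (7, 2) facing left
t=1 face(N) ⇒ (7, 2) facing up
nothing shorter than 1 reaches the goal.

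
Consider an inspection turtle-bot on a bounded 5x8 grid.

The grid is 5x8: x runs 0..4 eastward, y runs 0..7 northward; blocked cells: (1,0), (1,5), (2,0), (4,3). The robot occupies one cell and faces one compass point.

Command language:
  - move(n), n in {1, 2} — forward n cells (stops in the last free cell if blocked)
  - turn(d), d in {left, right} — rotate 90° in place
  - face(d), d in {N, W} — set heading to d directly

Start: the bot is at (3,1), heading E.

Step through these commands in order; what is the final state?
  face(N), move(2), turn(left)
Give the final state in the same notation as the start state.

initial: at (3,1), heading E
1. face(N) → at (3,1), heading N
2. move(2) → at (3,3), heading N
3. turn(left) → at (3,3), heading W

at (3,3), heading W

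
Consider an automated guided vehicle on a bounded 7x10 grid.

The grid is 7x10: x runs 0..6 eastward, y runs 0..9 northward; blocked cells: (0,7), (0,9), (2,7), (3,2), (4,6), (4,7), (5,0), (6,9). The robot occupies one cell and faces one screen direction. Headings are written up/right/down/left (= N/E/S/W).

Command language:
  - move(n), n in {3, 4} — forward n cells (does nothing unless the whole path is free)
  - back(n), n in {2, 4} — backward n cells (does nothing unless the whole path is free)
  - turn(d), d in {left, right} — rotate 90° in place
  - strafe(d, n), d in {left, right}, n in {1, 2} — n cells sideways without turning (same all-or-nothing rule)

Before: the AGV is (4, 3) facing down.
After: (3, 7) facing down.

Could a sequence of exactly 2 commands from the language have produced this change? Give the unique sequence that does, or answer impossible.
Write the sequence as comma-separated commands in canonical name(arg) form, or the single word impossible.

strafe(right, 1), back(4)

key: still facing S at the end — nothing in the sequence rotates
start: (4, 3) facing down
step 1 (strafe(right, 1)): (3, 3) facing down
step 2 (back(4)): (3, 7) facing down
no other 2-command option fits: unique.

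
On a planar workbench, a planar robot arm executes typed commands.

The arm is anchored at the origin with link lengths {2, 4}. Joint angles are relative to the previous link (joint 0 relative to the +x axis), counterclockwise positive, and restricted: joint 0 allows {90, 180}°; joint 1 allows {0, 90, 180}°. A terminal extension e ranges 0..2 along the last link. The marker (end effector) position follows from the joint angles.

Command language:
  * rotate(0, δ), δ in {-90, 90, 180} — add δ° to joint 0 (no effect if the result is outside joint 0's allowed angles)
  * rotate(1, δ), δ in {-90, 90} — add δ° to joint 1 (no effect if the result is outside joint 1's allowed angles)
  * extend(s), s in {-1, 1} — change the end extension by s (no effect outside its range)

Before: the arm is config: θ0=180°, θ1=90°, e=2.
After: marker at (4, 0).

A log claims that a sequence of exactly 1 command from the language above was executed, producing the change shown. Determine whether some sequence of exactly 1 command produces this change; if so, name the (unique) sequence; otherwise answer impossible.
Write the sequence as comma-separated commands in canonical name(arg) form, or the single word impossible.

start: config: θ0=180°, θ1=90°, e=2
t=1 rotate(1, 90) ⇒ config: θ0=180°, θ1=180°, e=2
all 7 alternatives checked — unique.

rotate(1, 90)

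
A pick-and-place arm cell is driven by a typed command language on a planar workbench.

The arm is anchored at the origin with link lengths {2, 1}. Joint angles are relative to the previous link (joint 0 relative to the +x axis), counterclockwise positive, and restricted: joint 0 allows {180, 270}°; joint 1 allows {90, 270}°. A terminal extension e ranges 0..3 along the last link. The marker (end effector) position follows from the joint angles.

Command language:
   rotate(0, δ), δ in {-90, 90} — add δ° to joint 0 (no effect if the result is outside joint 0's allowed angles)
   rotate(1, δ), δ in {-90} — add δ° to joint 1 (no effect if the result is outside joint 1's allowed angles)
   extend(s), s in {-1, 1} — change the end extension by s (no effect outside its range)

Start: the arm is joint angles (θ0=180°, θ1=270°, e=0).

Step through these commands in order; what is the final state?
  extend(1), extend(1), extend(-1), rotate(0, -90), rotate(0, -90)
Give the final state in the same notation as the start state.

start: joint angles (θ0=180°, θ1=270°, e=0)
step 1 (extend(1)): joint angles (θ0=180°, θ1=270°, e=1)
step 2 (extend(1)): joint angles (θ0=180°, θ1=270°, e=2)
step 3 (extend(-1)): joint angles (θ0=180°, θ1=270°, e=1)
step 4 (rotate(0, -90)): joint angles (θ0=180°, θ1=270°, e=1)
step 5 (rotate(0, -90)): joint angles (θ0=180°, θ1=270°, e=1)

joint angles (θ0=180°, θ1=270°, e=1)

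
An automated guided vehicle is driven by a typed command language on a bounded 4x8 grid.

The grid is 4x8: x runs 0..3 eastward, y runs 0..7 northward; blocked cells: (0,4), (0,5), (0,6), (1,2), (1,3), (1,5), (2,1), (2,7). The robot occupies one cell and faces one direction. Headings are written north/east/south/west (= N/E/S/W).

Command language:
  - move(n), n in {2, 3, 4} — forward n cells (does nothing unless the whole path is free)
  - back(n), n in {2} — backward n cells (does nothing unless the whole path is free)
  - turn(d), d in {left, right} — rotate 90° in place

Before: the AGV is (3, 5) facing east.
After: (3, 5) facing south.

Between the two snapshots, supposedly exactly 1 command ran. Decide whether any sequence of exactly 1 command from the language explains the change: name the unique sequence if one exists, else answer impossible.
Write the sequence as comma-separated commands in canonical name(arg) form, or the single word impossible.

key: parked at (3,5) the whole time — nothing moves the robot
begin: (3, 5) facing east
[1] after turn(right): (3, 5) facing south
no rival 1-sequence matches.

turn(right)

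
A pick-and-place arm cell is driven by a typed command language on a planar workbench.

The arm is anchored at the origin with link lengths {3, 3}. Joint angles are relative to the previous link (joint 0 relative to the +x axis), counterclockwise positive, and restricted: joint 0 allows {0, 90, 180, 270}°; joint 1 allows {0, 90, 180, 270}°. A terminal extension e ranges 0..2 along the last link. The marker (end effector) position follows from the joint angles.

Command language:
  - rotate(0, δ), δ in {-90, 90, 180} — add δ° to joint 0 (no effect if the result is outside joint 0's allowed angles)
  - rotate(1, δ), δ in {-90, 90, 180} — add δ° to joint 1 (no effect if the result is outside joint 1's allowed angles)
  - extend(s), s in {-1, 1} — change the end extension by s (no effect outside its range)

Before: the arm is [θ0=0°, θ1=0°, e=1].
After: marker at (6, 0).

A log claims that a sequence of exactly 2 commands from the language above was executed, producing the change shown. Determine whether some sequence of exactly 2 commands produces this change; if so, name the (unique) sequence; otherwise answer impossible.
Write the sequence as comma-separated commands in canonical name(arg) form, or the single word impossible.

begin: [θ0=0°, θ1=0°, e=1]
step 1 (extend(-1)): [θ0=0°, θ1=0°, e=0]
step 2 (extend(-1)): [θ0=0°, θ1=0°, e=0]
all 64 alternatives checked — unique.

extend(-1), extend(-1)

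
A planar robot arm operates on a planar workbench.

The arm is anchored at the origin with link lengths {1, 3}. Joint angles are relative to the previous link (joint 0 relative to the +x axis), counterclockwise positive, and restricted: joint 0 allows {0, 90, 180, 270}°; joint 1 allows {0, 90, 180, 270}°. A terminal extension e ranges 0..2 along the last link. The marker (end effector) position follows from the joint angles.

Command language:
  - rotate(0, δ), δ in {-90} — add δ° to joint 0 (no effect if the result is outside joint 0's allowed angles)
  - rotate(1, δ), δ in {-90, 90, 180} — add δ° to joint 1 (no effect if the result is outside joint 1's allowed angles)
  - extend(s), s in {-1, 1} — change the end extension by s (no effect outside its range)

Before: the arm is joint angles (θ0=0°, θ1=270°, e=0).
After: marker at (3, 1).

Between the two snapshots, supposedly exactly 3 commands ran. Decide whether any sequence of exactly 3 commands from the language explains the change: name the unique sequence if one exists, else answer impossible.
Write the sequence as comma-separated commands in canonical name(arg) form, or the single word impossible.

rotate(0, -90), rotate(0, -90), rotate(0, -90)

t0: joint angles (θ0=0°, θ1=270°, e=0)
step 1 (rotate(0, -90)): joint angles (θ0=270°, θ1=270°, e=0)
step 2 (rotate(0, -90)): joint angles (θ0=180°, θ1=270°, e=0)
step 3 (rotate(0, -90)): joint angles (θ0=90°, θ1=270°, e=0)
uniquely the one of 216 3-step routes that fits.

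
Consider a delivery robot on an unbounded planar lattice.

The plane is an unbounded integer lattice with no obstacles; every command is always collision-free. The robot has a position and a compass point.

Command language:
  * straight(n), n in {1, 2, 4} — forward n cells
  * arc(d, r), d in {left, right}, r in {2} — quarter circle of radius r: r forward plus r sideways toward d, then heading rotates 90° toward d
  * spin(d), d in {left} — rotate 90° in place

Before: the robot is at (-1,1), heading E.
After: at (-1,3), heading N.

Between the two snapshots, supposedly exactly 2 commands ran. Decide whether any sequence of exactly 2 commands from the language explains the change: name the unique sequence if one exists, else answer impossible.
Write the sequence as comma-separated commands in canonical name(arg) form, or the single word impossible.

key: position moved to (-1,3) AND the heading swung to N — translation plus rotation needed
initial: at (-1,1), heading E
step 1 (spin(left)): at (-1,1), heading N
step 2 (straight(2)): at (-1,3), heading N
uniquely the one of 36 2-step routes that fits.

spin(left), straight(2)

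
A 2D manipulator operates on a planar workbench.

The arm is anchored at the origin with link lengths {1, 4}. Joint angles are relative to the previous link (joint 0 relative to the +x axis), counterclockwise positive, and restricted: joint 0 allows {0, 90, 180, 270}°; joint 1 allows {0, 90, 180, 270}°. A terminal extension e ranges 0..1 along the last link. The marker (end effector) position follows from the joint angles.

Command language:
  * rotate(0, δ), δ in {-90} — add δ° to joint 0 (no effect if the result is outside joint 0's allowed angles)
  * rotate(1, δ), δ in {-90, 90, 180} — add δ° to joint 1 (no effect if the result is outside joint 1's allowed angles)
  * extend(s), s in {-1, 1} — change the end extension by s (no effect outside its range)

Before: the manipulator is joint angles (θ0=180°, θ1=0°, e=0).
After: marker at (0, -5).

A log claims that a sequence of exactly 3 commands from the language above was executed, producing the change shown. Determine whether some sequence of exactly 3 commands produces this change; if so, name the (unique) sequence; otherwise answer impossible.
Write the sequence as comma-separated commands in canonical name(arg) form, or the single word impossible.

initial: joint angles (θ0=180°, θ1=0°, e=0)
t=1 rotate(0, -90) ⇒ joint angles (θ0=90°, θ1=0°, e=0)
t=2 rotate(0, -90) ⇒ joint angles (θ0=0°, θ1=0°, e=0)
t=3 rotate(0, -90) ⇒ joint angles (θ0=270°, θ1=0°, e=0)
uniquely the one of 216 3-step routes that fits.

rotate(0, -90), rotate(0, -90), rotate(0, -90)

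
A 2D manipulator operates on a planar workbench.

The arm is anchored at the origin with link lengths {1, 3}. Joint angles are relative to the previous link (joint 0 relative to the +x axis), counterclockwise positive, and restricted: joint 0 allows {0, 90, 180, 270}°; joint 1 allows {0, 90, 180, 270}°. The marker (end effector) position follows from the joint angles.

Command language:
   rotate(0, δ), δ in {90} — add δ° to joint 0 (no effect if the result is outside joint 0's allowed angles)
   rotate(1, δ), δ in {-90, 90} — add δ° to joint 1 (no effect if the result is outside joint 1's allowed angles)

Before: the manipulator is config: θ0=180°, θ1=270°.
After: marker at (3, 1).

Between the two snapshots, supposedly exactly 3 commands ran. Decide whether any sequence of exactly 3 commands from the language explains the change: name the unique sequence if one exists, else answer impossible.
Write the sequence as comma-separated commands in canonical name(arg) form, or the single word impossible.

t0: config: θ0=180°, θ1=270°
[1] after rotate(0, 90): config: θ0=270°, θ1=270°
[2] after rotate(0, 90): config: θ0=0°, θ1=270°
[3] after rotate(0, 90): config: θ0=90°, θ1=270°
no other 3-command option fits: unique.

rotate(0, 90), rotate(0, 90), rotate(0, 90)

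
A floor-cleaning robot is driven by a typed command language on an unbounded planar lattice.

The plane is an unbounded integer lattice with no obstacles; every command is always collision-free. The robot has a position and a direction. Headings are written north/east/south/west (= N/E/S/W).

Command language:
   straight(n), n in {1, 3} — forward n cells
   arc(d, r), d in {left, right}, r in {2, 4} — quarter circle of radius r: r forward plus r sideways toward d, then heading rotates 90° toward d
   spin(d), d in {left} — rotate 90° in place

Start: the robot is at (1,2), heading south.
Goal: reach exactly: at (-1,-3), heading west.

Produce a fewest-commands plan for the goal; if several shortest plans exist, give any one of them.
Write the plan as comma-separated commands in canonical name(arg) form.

begin: at (1,2), heading south
t=1 straight(3) ⇒ at (1,-1), heading south
t=2 arc(right, 2) ⇒ at (-1,-3), heading west
nothing shorter than 2 reaches the goal.

straight(3), arc(right, 2)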